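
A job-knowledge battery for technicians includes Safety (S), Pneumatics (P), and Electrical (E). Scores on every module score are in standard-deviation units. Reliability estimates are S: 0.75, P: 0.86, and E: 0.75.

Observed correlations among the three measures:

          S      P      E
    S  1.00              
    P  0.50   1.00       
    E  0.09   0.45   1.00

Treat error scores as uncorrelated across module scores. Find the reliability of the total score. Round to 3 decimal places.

0.874

Var(S+P+E) = 3 + 2·[0.50 + 0.09 + 0.45] = 3 + 2.08 = 5.08.
Under uncorrelated errors the observed covariances equal the true-score covariances, so only the own-variance terms attenuate.
True-score variance = [0.75 + 0.86 + 0.75] + 2.08 = 2.36 + 2.08 = 4.44.
Reliability = 4.44 / 5.08 = 0.874.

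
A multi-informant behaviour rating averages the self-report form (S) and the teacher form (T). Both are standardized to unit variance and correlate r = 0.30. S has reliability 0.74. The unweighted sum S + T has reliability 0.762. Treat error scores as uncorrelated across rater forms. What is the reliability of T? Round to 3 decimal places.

Var(S+T) = 2 + 2·0.30 = 2.600.
True-score variance = ρ_S + ρ_T + 2·0.30, so 0.762 = (0.74 + ρ_T + 0.60) / 2.600.
ρ_T = 0.762·2.600 − 0.74 − 0.60 = 0.641.

0.641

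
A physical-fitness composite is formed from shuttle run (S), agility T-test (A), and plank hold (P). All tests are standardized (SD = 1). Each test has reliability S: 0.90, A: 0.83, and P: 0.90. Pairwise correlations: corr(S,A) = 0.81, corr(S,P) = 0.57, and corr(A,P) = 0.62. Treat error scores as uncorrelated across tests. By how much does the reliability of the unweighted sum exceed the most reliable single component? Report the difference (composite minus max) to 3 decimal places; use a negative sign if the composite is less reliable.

0.047

Var(sum) = 3 + 4 = 7; true-score variance = 2.63 + 4 = 6.63; composite reliability = 0.9471.
Max component reliability = 0.9000.
Difference = 0.9471 − 0.9000 = 0.047.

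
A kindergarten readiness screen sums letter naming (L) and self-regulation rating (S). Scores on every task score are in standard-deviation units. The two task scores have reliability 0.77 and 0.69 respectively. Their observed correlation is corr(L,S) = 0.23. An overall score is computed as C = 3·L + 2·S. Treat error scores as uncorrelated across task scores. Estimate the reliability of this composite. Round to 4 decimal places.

0.7900

Var(C) = 3² + 2² + 2·[6·0.23] = 13 + 2.76 = 15.76.
Because errors are independent across components, Cov(Tᵢ,Tⱼ) = Cov(Xᵢ,Xⱼ); the off-diagonal part of the true-score variance is the same as above.
True-score variance = [3²·0.77 + 2²·0.69] + 2.76 = 9.69 + 2.76 = 12.45.
Reliability = 12.45 / 15.76 = 0.7900.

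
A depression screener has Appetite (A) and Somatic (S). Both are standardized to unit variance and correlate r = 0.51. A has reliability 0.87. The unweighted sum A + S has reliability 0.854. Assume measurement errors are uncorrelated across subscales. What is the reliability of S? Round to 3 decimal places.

Var(A+S) = 2 + 2·0.51 = 3.020.
True-score variance = ρ_A + ρ_S + 2·0.51, so 0.854 = (0.87 + ρ_S + 1.02) / 3.020.
ρ_S = 0.854·3.020 − 0.87 − 1.02 = 0.689.

0.689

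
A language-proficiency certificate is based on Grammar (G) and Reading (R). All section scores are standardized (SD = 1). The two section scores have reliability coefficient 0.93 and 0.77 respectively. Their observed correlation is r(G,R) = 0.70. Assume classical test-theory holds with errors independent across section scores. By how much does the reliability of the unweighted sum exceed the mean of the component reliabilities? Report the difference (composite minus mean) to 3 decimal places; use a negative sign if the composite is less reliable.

0.062

Var(sum) = 2 + 1.4 = 3.4; true-score variance = 1.7 + 1.4 = 3.1; composite reliability = 0.9118.
Mean component reliability = 0.8500.
Difference = 0.9118 − 0.8500 = 0.062.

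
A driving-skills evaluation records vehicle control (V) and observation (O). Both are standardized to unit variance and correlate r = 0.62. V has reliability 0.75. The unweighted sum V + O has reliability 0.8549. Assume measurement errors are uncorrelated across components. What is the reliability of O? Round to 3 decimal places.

Var(V+O) = 2 + 2·0.62 = 3.240.
True-score variance = ρ_V + ρ_O + 2·0.62, so 0.8549 = (0.75 + ρ_O + 1.24) / 3.240.
ρ_O = 0.8549·3.240 − 0.75 − 1.24 = 0.780.

0.780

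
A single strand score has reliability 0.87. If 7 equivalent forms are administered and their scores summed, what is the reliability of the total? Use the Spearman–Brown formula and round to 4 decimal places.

ρ_k = kρ / (1 + (k−1)ρ) = 7·0.87 / (1 + 6·0.87) = 6.090 / 6.220 = 0.9791.

0.9791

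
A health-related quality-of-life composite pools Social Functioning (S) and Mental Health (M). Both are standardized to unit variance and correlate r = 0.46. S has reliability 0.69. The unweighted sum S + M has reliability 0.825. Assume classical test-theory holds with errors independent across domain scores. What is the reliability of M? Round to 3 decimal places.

Var(S+M) = 2 + 2·0.46 = 2.920.
True-score variance = ρ_S + ρ_M + 2·0.46, so 0.825 = (0.69 + ρ_M + 0.92) / 2.920.
ρ_M = 0.825·2.920 − 0.69 − 0.92 = 0.799.

0.799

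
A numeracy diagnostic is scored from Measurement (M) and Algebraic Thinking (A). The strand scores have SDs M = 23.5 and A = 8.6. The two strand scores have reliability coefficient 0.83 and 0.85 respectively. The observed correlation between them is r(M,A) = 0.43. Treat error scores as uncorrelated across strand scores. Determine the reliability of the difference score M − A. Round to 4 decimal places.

Var(M−A) = 23.5² + 8.6² − 2·23.5·8.6·0.43 = 626.21 − 173.806 = 452.404.
Under uncorrelated errors the observed covariances equal the true-score covariances, so only the own-variance terms attenuate.
True-score variance = [23.5²·0.83 + 8.6²·0.85] − 173.806 = 521.233 − 173.806 = 347.427.
Reliability = 347.427 / 452.404 = 0.7680.

0.7680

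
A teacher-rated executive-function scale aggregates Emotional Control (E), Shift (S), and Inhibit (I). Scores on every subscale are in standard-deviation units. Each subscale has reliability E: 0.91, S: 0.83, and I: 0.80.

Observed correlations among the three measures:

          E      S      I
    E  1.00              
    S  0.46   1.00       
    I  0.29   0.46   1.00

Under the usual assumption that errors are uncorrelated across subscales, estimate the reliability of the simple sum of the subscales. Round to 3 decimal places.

Var(E+S+I) = 3 + 2·[0.46 + 0.29 + 0.46] = 3 + 2.42 = 5.42.
With uncorrelated errors the cross-covariances are all true-score covariance, so they carry over unchanged; only the diagonal terms shrink to ρᵢσᵢ².
True-score variance = [0.91 + 0.83 + 0.80] + 2.42 = 2.54 + 2.42 = 4.96.
Reliability = 4.96 / 5.42 = 0.915.

0.915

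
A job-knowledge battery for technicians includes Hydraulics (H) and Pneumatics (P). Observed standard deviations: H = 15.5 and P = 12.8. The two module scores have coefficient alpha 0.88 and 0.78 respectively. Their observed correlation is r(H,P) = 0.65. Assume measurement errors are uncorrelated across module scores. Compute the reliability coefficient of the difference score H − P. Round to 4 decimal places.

0.5562

Var(H−P) = 15.5² + 12.8² − 2·15.5·12.8·0.65 = 404.09 − 257.92 = 146.17.
Under uncorrelated errors the observed covariances equal the true-score covariances, so only the own-variance terms attenuate.
True-score variance = [15.5²·0.88 + 12.8²·0.78] − 257.92 = 339.215 − 257.92 = 81.2952.
Reliability = 81.2952 / 146.17 = 0.5562.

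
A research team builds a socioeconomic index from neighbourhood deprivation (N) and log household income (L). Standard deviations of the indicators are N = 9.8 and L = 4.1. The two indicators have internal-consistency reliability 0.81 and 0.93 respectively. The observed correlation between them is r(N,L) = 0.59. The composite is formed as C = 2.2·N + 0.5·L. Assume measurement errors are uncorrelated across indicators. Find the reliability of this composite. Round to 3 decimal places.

Var(C) = 2.2²·9.8² + 0.5²·4.1² + 2·[1.1·9.8·4.1·0.59] = 469.036 + 52.1536 = 521.19.
With uncorrelated errors the cross-covariances are all true-score covariance, so they carry over unchanged; only the diagonal terms shrink to ρᵢσᵢ².
True-score variance = [2.2²·9.8²·0.81 + 0.5²·4.1²·0.93] + 52.1536 = 380.424 + 52.1536 = 432.577.
Reliability = 432.577 / 521.19 = 0.830.

0.830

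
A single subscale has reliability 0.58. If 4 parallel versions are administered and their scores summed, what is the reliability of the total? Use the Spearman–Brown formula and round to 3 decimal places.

0.847

ρ_k = kρ / (1 + (k−1)ρ) = 4·0.58 / (1 + 3·0.58) = 2.320 / 2.740 = 0.847.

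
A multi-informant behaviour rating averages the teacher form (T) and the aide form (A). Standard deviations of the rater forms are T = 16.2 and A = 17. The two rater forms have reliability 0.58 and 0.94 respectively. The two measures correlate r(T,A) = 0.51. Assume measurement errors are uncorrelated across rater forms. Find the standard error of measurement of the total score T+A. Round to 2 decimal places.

11.29

Var(total) = 551.44 + 280.908 = 832.348.
True-score variance = 423.875 + 280.908 = 704.783, so reliability = 0.8467.
Error variance = 832.348 − 704.783 = 127.565; SEM = √127.565 = 11.29.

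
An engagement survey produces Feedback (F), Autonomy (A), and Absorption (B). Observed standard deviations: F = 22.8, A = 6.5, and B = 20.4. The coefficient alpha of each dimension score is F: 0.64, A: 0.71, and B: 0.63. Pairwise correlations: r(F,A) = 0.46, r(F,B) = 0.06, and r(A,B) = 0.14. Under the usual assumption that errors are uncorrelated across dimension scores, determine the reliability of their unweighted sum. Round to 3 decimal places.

0.707

Var(F+A+B) = 22.8² + 6.5² + 20.4² + 2·[22.8·6.5·0.46 + 22.8·20.4·0.06 + 6.5·20.4·0.14] = 978.25 + 229.286 = 1207.54.
Because errors are independent across components, Cov(Tᵢ,Tⱼ) = Cov(Xᵢ,Xⱼ); the off-diagonal part of the true-score variance is the same as above.
True-score variance = [22.8²·0.64 + 6.5²·0.71 + 20.4²·0.63] + 229.286 = 624.876 + 229.286 = 854.162.
Reliability = 854.162 / 1207.54 = 0.707.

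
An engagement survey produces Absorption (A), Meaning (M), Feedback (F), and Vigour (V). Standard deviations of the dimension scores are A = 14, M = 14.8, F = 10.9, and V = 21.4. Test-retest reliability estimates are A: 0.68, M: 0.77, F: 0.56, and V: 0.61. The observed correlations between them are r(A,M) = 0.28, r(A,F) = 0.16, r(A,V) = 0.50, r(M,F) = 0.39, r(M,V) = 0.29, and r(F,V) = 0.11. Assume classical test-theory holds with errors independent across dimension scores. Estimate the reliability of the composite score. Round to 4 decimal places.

Var(A+M+F+V) = 14² + 14.8² + 10.9² + 21.4² + 2·[14·14.8·0.28 + 14·10.9·0.16 + 14·21.4·0.50 + 14.8·10.9·0.39 + 14.8·21.4·0.29 + 10.9·21.4·0.11] = 991.81 + 825.308 = 1817.12.
Because errors are independent across components, Cov(Tᵢ,Tⱼ) = Cov(Xᵢ,Xⱼ); the off-diagonal part of the true-score variance is the same as above.
True-score variance = [14²·0.68 + 14.8²·0.77 + 10.9²·0.56 + 21.4²·0.61] + 825.308 = 647.83 + 825.308 = 1473.14.
Reliability = 1473.14 / 1817.12 = 0.8107.

0.8107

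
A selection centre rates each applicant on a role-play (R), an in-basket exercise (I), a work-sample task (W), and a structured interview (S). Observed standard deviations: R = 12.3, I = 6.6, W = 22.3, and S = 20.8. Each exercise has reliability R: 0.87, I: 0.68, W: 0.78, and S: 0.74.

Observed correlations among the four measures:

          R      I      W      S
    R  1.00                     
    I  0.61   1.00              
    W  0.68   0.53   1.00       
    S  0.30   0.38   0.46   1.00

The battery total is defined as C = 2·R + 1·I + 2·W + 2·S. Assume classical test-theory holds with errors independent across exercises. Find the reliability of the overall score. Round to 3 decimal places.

0.890

Var(C) = 2²·12.3² + 6.6² + 2²·22.3² + 2²·20.8² + 2·[2·12.3·6.6·0.61 + 4·12.3·22.3·0.68 + 4·12.3·20.8·0.30 + 2·6.6·22.3·0.53 + 2·6.6·20.8·0.38 + 4·22.3·20.8·0.46] = 4368.44 + 4531.85 = 8900.29.
Because errors are independent across components, Cov(Tᵢ,Tⱼ) = Cov(Xᵢ,Xⱼ); the off-diagonal part of the true-score variance is the same as above.
True-score variance = [2²·12.3²·0.87 + 6.6²·0.68 + 2²·22.3²·0.78 + 2²·20.8²·0.74] + 4531.85 = 3388.27 + 4531.85 = 7920.12.
Reliability = 7920.12 / 8900.29 = 0.890.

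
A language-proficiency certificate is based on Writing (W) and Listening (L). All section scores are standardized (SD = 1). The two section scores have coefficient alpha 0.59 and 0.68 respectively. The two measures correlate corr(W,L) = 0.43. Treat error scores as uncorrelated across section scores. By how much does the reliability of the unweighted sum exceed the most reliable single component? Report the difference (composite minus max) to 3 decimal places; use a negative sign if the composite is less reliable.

Var(sum) = 2 + 0.86 = 2.86; true-score variance = 1.27 + 0.86 = 2.13; composite reliability = 0.7448.
Max component reliability = 0.6800.
Difference = 0.7448 − 0.6800 = 0.065.

0.065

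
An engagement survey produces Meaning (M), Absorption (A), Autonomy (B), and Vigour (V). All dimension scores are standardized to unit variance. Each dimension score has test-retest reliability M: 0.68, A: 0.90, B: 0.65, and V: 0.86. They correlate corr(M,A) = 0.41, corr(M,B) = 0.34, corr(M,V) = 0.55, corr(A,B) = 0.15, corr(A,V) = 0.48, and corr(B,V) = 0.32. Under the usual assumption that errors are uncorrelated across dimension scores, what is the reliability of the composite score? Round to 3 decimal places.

Var(M+A+B+V) = 4 + 2·[0.41 + 0.34 + 0.55 + 0.15 + 0.48 + 0.32] = 4 + 4.5 = 8.5.
Under uncorrelated errors the observed covariances equal the true-score covariances, so only the own-variance terms attenuate.
True-score variance = [0.68 + 0.90 + 0.65 + 0.86] + 4.5 = 3.09 + 4.5 = 7.59.
Reliability = 7.59 / 8.5 = 0.893.

0.893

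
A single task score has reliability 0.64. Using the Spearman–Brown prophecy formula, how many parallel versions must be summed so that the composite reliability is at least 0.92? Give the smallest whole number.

7

k ≥ ρ*(1−ρ₁)/(ρ₁(1−ρ*)) = 0.92·0.36 / (0.64·0.08) = 6.469.
Smallest integer k = 7.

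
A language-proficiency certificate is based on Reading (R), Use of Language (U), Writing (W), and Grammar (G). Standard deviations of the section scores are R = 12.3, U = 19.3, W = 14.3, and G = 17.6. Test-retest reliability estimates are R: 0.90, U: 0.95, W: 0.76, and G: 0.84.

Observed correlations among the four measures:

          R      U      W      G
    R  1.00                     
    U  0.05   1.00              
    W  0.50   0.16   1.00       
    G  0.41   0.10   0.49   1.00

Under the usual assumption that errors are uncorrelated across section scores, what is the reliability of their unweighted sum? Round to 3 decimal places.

Var(R+U+W+G) = 12.3² + 19.3² + 14.3² + 17.6² + 2·[12.3·19.3·0.05 + 12.3·14.3·0.50 + 12.3·17.6·0.41 + 19.3·14.3·0.16 + 19.3·17.6·0.10 + 14.3·17.6·0.49] = 1038.03 + 780.042 = 1818.07.
Under uncorrelated errors the observed covariances equal the true-score covariances, so only the own-variance terms attenuate.
True-score variance = [12.3²·0.90 + 19.3²·0.95 + 14.3²·0.76 + 17.6²·0.84] + 780.042 = 905.637 + 780.042 = 1685.68.
Reliability = 1685.68 / 1818.07 = 0.927.

0.927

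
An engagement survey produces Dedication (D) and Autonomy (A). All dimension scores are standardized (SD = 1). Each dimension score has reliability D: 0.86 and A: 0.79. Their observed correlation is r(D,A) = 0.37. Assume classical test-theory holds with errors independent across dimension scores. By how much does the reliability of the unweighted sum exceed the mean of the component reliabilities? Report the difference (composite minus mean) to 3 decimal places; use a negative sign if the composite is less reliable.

0.047

Var(sum) = 2 + 0.74 = 2.74; true-score variance = 1.65 + 0.74 = 2.39; composite reliability = 0.8723.
Mean component reliability = 0.8250.
Difference = 0.8723 − 0.8250 = 0.047.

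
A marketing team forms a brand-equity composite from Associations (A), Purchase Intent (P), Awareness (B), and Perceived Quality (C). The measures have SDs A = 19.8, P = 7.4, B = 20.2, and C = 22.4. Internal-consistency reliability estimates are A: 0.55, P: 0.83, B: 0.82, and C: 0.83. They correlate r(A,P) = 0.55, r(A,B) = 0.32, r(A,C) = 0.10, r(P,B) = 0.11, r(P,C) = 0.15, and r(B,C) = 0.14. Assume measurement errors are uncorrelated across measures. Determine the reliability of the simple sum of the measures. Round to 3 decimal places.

0.834

Var(A+P+B+C) = 19.8² + 7.4² + 20.2² + 22.4² + 2·[19.8·7.4·0.55 + 19.8·20.2·0.32 + 19.8·22.4·0.10 + 7.4·20.2·0.11 + 7.4·22.4·0.15 + 20.2·22.4·0.14] = 1356.6 + 715.158 = 2071.76.
With uncorrelated errors the cross-covariances are all true-score covariance, so they carry over unchanged; only the diagonal terms shrink to ρᵢσᵢ².
True-score variance = [19.8²·0.55 + 7.4²·0.83 + 20.2²·0.82 + 22.4²·0.83] + 715.158 = 1012.13 + 715.158 = 1727.28.
Reliability = 1727.28 / 2071.76 = 0.834.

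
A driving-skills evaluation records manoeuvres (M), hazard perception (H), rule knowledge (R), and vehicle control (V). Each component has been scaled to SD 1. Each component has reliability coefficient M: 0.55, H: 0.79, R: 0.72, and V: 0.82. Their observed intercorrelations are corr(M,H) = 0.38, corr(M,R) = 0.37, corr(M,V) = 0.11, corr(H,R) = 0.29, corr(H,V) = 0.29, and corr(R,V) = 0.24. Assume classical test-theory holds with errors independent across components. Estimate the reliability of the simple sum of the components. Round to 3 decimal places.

Var(M+H+R+V) = 4 + 2·[0.38 + 0.37 + 0.11 + 0.29 + 0.29 + 0.24] = 4 + 3.36 = 7.36.
Because errors are independent across components, Cov(Tᵢ,Tⱼ) = Cov(Xᵢ,Xⱼ); the off-diagonal part of the true-score variance is the same as above.
True-score variance = [0.55 + 0.79 + 0.72 + 0.82] + 3.36 = 2.88 + 3.36 = 6.24.
Reliability = 6.24 / 7.36 = 0.848.

0.848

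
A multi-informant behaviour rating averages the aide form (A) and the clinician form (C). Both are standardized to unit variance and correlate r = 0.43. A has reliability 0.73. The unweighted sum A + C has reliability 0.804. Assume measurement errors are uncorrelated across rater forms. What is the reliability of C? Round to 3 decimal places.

Var(A+C) = 2 + 2·0.43 = 2.860.
True-score variance = ρ_A + ρ_C + 2·0.43, so 0.804 = (0.73 + ρ_C + 0.86) / 2.860.
ρ_C = 0.804·2.860 − 0.73 − 0.86 = 0.709.

0.709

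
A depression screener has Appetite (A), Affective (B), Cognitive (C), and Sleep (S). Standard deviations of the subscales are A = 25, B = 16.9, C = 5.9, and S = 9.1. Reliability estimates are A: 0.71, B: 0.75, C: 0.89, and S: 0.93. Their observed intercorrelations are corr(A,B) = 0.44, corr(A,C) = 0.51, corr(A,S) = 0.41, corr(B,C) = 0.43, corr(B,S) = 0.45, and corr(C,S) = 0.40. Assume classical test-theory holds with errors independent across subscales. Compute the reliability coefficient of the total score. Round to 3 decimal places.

0.869

Var(A+B+C+S) = 25² + 16.9² + 5.9² + 9.1² + 2·[25·16.9·0.44 + 25·5.9·0.51 + 25·9.1·0.41 + 16.9·5.9·0.43 + 16.9·9.1·0.45 + 5.9·9.1·0.40] = 1028.23 + 975.914 = 2004.14.
With uncorrelated errors the cross-covariances are all true-score covariance, so they carry over unchanged; only the diagonal terms shrink to ρᵢσᵢ².
True-score variance = [25²·0.71 + 16.9²·0.75 + 5.9²·0.89 + 9.1²·0.93] + 975.914 = 765.952 + 975.914 = 1741.87.
Reliability = 1741.87 / 2004.14 = 0.869.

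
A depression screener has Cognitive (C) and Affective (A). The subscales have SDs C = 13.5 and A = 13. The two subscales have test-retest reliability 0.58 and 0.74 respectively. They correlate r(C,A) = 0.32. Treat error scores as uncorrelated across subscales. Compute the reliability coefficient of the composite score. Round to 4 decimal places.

Var(C+A) = 13.5² + 13² + 2·[13.5·13·0.32] = 351.25 + 112.32 = 463.57.
Under uncorrelated errors the observed covariances equal the true-score covariances, so only the own-variance terms attenuate.
True-score variance = [13.5²·0.58 + 13²·0.74] + 112.32 = 230.765 + 112.32 = 343.085.
Reliability = 343.085 / 463.57 = 0.7401.

0.7401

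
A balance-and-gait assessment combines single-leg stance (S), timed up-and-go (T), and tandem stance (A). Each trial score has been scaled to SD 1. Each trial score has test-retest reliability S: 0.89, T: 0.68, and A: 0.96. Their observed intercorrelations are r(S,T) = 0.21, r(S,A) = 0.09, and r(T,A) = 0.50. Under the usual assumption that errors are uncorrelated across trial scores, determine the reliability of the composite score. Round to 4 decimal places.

0.8978

Var(S+T+A) = 3 + 2·[0.21 + 0.09 + 0.50] = 3 + 1.6 = 4.6.
With uncorrelated errors the cross-covariances are all true-score covariance, so they carry over unchanged; only the diagonal terms shrink to ρᵢσᵢ².
True-score variance = [0.89 + 0.68 + 0.96] + 1.6 = 2.53 + 1.6 = 4.13.
Reliability = 4.13 / 4.6 = 0.8978.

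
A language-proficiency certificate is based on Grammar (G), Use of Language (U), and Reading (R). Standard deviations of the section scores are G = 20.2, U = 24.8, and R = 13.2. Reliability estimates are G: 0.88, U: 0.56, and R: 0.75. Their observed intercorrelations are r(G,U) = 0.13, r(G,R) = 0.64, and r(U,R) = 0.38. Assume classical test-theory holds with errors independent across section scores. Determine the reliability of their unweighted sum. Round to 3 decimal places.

Var(G+U+R) = 20.2² + 24.8² + 13.2² + 2·[20.2·24.8·0.13 + 20.2·13.2·0.64 + 24.8·13.2·0.38] = 1197.32 + 720.342 = 1917.66.
With uncorrelated errors the cross-covariances are all true-score covariance, so they carry over unchanged; only the diagonal terms shrink to ρᵢσᵢ².
True-score variance = [20.2²·0.88 + 24.8²·0.56 + 13.2²·0.75] + 720.342 = 834.178 + 720.342 = 1554.52.
Reliability = 1554.52 / 1917.66 = 0.811.

0.811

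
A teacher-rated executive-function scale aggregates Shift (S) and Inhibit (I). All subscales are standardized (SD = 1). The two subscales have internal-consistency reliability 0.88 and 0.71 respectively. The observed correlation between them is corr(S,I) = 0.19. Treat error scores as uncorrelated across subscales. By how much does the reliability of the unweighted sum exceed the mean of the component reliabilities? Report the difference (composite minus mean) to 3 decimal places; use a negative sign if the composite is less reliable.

Var(sum) = 2 + 0.38 = 2.38; true-score variance = 1.59 + 0.38 = 1.97; composite reliability = 0.8277.
Mean component reliability = 0.7950.
Difference = 0.8277 − 0.7950 = 0.033.

0.033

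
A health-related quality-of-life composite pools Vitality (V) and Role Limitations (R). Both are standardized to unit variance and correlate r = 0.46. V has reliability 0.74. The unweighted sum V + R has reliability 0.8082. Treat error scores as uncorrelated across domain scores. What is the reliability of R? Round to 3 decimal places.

Var(V+R) = 2 + 2·0.46 = 2.920.
True-score variance = ρ_V + ρ_R + 2·0.46, so 0.8082 = (0.74 + ρ_R + 0.92) / 2.920.
ρ_R = 0.8082·2.920 − 0.74 − 0.92 = 0.700.

0.700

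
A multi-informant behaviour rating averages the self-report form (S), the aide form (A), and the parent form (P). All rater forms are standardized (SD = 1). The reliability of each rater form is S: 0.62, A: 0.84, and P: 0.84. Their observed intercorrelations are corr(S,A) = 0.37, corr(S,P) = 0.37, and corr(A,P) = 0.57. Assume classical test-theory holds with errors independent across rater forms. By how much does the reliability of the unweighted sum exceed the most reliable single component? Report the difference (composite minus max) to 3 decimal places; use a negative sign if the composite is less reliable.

0.035

Var(sum) = 3 + 2.62 = 5.62; true-score variance = 2.3 + 2.62 = 4.92; composite reliability = 0.8754.
Max component reliability = 0.8400.
Difference = 0.8754 − 0.8400 = 0.035.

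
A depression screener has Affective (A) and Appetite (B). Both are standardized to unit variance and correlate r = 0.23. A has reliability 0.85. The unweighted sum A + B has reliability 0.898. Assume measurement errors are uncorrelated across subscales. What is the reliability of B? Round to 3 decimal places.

Var(A+B) = 2 + 2·0.23 = 2.460.
True-score variance = ρ_A + ρ_B + 2·0.23, so 0.898 = (0.85 + ρ_B + 0.46) / 2.460.
ρ_B = 0.898·2.460 − 0.85 − 0.46 = 0.899.

0.899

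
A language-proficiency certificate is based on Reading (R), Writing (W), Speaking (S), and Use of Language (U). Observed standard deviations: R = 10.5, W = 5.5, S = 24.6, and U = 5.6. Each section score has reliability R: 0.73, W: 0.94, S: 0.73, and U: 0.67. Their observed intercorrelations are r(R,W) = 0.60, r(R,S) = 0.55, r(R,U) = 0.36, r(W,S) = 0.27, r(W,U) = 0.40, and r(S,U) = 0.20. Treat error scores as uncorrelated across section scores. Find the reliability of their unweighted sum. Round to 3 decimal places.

0.845

Var(R+W+S+U) = 10.5² + 5.5² + 24.6² + 5.6² + 2·[10.5·5.5·0.60 + 10.5·24.6·0.55 + 10.5·5.6·0.36 + 5.5·24.6·0.27 + 5.5·5.6·0.40 + 24.6·5.6·0.20] = 777.02 + 548.572 = 1325.59.
Because errors are independent across components, Cov(Tᵢ,Tⱼ) = Cov(Xᵢ,Xⱼ); the off-diagonal part of the true-score variance is the same as above.
True-score variance = [10.5²·0.73 + 5.5²·0.94 + 24.6²·0.73 + 5.6²·0.67] + 548.572 = 571.696 + 548.572 = 1120.27.
Reliability = 1120.27 / 1325.59 = 0.845.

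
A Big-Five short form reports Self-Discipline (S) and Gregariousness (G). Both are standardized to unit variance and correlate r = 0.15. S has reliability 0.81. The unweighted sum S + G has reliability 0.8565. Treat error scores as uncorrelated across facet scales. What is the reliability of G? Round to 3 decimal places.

Var(S+G) = 2 + 2·0.15 = 2.300.
True-score variance = ρ_S + ρ_G + 2·0.15, so 0.8565 = (0.81 + ρ_G + 0.30) / 2.300.
ρ_G = 0.8565·2.300 − 0.81 − 0.30 = 0.860.

0.860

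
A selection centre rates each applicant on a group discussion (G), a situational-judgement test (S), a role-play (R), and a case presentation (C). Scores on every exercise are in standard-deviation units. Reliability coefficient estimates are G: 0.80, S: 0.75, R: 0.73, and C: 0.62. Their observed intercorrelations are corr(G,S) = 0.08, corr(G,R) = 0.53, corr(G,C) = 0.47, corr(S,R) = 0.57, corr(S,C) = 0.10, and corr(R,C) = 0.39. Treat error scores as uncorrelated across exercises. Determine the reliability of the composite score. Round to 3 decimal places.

Var(G+S+R+C) = 4 + 2·[0.08 + 0.53 + 0.47 + 0.57 + 0.10 + 0.39] = 4 + 4.28 = 8.28.
Because errors are independent across components, Cov(Tᵢ,Tⱼ) = Cov(Xᵢ,Xⱼ); the off-diagonal part of the true-score variance is the same as above.
True-score variance = [0.80 + 0.75 + 0.73 + 0.62] + 4.28 = 2.9 + 4.28 = 7.18.
Reliability = 7.18 / 8.28 = 0.867.

0.867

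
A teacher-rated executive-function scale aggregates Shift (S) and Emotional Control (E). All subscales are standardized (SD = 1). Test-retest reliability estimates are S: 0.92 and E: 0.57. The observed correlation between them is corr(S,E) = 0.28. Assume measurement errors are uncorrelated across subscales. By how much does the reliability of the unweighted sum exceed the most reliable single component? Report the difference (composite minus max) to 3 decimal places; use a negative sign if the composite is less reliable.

-0.119

Var(sum) = 2 + 0.56 = 2.56; true-score variance = 1.49 + 0.56 = 2.05; composite reliability = 0.8008.
Max component reliability = 0.9200.
Difference = 0.8008 − 0.9200 = -0.119.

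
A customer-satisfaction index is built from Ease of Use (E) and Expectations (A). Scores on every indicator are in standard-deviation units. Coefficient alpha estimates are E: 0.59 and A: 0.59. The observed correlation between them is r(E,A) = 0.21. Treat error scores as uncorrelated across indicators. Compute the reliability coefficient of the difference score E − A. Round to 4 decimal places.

0.4810

Var(E−A) = 1 + 1 − 2·0.21 = 2 − 0.42 = 1.58.
With uncorrelated errors the cross-covariances are all true-score covariance, so they carry over unchanged; only the diagonal terms shrink to ρᵢσᵢ².
True-score variance = [0.59 + 0.59] − 0.42 = 1.18 − 0.42 = 0.76.
Reliability = 0.76 / 1.58 = 0.4810.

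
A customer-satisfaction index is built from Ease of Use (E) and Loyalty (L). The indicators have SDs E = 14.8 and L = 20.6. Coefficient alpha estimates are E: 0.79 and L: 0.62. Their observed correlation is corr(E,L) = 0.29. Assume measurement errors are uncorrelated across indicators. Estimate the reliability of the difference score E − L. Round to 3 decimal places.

Var(E−L) = 14.8² + 20.6² − 2·14.8·20.6·0.29 = 643.4 − 176.83 = 466.57.
Under uncorrelated errors the observed covariances equal the true-score covariances, so only the own-variance terms attenuate.
True-score variance = [14.8²·0.79 + 20.6²·0.62] − 176.83 = 436.145 − 176.83 = 259.314.
Reliability = 259.314 / 466.57 = 0.556.

0.556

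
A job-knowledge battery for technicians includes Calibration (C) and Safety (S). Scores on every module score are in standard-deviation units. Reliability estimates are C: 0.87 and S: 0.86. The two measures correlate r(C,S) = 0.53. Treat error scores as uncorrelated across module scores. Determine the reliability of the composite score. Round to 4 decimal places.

0.9118

Var(C+S) = 2 + 2·[0.53] = 2 + 1.06 = 3.06.
Because errors are independent across components, Cov(Tᵢ,Tⱼ) = Cov(Xᵢ,Xⱼ); the off-diagonal part of the true-score variance is the same as above.
True-score variance = [0.87 + 0.86] + 1.06 = 1.73 + 1.06 = 2.79.
Reliability = 2.79 / 3.06 = 0.9118.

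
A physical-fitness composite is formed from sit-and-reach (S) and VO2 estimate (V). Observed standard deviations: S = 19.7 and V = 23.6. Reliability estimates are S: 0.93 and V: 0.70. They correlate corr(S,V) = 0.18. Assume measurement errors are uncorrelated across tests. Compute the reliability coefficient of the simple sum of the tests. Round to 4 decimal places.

Var(S+V) = 19.7² + 23.6² + 2·[19.7·23.6·0.18] = 945.05 + 167.371 = 1112.42.
Under uncorrelated errors the observed covariances equal the true-score covariances, so only the own-variance terms attenuate.
True-score variance = [19.7²·0.93 + 23.6²·0.70] + 167.371 = 750.796 + 167.371 = 918.167.
Reliability = 918.167 / 1112.42 = 0.8254.

0.8254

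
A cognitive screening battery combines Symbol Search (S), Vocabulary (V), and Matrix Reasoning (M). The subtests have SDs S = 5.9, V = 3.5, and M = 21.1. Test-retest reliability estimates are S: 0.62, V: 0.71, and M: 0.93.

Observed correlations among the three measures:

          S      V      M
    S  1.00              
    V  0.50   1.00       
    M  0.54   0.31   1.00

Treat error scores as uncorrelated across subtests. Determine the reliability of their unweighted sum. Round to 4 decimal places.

Var(S+V+M) = 5.9² + 3.5² + 21.1² + 2·[5.9·3.5·0.50 + 5.9·21.1·0.54 + 3.5·21.1·0.31] = 492.27 + 200.886 = 693.156.
Because errors are independent across components, Cov(Tᵢ,Tⱼ) = Cov(Xᵢ,Xⱼ); the off-diagonal part of the true-score variance is the same as above.
True-score variance = [5.9²·0.62 + 3.5²·0.71 + 21.1²·0.93] + 200.886 = 444.325 + 200.886 = 645.211.
Reliability = 645.211 / 693.156 = 0.9308.

0.9308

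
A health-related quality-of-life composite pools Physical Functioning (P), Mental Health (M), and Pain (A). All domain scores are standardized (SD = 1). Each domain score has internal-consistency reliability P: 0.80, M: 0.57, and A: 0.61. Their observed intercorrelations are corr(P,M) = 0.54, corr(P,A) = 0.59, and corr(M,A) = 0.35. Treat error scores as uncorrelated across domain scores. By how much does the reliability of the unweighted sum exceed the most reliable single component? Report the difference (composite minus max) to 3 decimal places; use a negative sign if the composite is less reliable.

0.029

Var(sum) = 3 + 2.96 = 5.96; true-score variance = 1.98 + 2.96 = 4.94; composite reliability = 0.8289.
Max component reliability = 0.8000.
Difference = 0.8289 − 0.8000 = 0.029.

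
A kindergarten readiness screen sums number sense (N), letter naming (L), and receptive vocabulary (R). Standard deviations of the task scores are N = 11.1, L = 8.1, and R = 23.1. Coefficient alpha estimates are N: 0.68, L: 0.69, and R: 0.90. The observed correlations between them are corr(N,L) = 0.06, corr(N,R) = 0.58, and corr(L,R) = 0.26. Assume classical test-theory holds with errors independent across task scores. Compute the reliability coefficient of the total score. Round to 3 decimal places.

0.900

Var(N+L+R) = 11.1² + 8.1² + 23.1² + 2·[11.1·8.1·0.06 + 11.1·23.1·0.58 + 8.1·23.1·0.26] = 722.43 + 405.522 = 1127.95.
Because errors are independent across components, Cov(Tᵢ,Tⱼ) = Cov(Xᵢ,Xⱼ); the off-diagonal part of the true-score variance is the same as above.
True-score variance = [11.1²·0.68 + 8.1²·0.69 + 23.1²·0.90] + 405.522 = 609.303 + 405.522 = 1014.82.
Reliability = 1014.82 / 1127.95 = 0.900.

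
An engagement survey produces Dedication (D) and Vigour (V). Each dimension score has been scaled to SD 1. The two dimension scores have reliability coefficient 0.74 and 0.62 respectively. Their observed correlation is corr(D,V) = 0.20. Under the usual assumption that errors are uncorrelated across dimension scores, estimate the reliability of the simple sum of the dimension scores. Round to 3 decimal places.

0.733

Var(D+V) = 2 + 2·[0.20] = 2 + 0.4 = 2.4.
Because errors are independent across components, Cov(Tᵢ,Tⱼ) = Cov(Xᵢ,Xⱼ); the off-diagonal part of the true-score variance is the same as above.
True-score variance = [0.74 + 0.62] + 0.4 = 1.36 + 0.4 = 1.76.
Reliability = 1.76 / 2.4 = 0.733.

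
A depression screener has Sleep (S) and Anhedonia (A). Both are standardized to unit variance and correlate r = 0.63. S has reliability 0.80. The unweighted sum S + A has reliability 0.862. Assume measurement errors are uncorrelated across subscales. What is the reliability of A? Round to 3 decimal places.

Var(S+A) = 2 + 2·0.63 = 3.260.
True-score variance = ρ_S + ρ_A + 2·0.63, so 0.862 = (0.80 + ρ_A + 1.26) / 3.260.
ρ_A = 0.862·3.260 − 0.80 − 1.26 = 0.750.

0.750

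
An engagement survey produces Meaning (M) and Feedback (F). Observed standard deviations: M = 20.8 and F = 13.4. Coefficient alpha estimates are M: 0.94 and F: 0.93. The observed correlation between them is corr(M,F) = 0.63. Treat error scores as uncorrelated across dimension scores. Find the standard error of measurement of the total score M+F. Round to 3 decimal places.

6.207

Var(total) = 612.2 + 351.187 = 963.387.
True-score variance = 573.672 + 351.187 = 924.86, so reliability = 0.9600.
Error variance = 963.387 − 924.86 = 38.5276; SEM = √38.5276 = 6.207.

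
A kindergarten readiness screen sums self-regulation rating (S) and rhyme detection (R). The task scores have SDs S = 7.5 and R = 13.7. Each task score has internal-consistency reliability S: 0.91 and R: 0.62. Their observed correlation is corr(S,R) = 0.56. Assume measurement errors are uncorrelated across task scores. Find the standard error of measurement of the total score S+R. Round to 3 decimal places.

8.740

Var(total) = 243.94 + 115.08 = 359.02.
True-score variance = 167.555 + 115.08 = 282.635, so reliability = 0.7872.
Error variance = 359.02 − 282.635 = 76.3847; SEM = √76.3847 = 8.740.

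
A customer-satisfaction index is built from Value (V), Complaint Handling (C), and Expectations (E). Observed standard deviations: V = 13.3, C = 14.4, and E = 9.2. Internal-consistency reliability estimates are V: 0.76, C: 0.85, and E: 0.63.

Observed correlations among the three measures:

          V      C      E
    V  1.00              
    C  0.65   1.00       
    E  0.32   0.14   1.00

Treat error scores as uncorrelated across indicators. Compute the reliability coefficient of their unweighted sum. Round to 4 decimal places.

Var(V+C+E) = 13.3² + 14.4² + 9.2² + 2·[13.3·14.4·0.65 + 13.3·9.2·0.32 + 14.4·9.2·0.14] = 468.89 + 364.381 = 833.271.
Under uncorrelated errors the observed covariances equal the true-score covariances, so only the own-variance terms attenuate.
True-score variance = [13.3²·0.76 + 14.4²·0.85 + 9.2²·0.63] + 364.381 = 364.016 + 364.381 = 728.396.
Reliability = 728.396 / 833.271 = 0.8741.

0.8741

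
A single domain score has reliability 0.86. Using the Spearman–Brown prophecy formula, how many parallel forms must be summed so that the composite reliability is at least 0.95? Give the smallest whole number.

4

k ≥ ρ*(1−ρ₁)/(ρ₁(1−ρ*)) = 0.95·0.14 / (0.86·0.05) = 3.093.
Smallest integer k = 4.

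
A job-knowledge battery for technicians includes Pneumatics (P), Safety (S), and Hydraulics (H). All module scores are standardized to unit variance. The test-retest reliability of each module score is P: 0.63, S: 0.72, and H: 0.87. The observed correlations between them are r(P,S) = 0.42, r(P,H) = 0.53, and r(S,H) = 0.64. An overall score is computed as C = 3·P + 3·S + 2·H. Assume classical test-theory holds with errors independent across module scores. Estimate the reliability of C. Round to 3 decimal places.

Var(C) = 3² + 3² + 2² + 2·[9·0.42 + 6·0.53 + 6·0.64] = 22 + 21.6 = 43.6.
Because errors are independent across components, Cov(Tᵢ,Tⱼ) = Cov(Xᵢ,Xⱼ); the off-diagonal part of the true-score variance is the same as above.
True-score variance = [3²·0.63 + 3²·0.72 + 2²·0.87] + 21.6 = 15.63 + 21.6 = 37.23.
Reliability = 37.23 / 43.6 = 0.854.

0.854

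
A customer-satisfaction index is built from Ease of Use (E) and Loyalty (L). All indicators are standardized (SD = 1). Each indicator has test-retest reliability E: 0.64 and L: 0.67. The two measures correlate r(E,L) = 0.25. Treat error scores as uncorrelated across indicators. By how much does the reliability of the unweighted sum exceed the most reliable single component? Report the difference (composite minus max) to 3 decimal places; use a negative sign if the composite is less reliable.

Var(sum) = 2 + 0.5 = 2.5; true-score variance = 1.31 + 0.5 = 1.81; composite reliability = 0.7240.
Max component reliability = 0.6700.
Difference = 0.7240 − 0.6700 = 0.054.

0.054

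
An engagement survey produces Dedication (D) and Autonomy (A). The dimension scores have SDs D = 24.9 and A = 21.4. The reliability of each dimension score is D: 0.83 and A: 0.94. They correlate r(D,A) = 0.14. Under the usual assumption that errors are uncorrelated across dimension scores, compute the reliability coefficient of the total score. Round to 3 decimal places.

Var(D+A) = 24.9² + 21.4² + 2·[24.9·21.4·0.14] = 1077.97 + 149.201 = 1227.17.
Under uncorrelated errors the observed covariances equal the true-score covariances, so only the own-variance terms attenuate.
True-score variance = [24.9²·0.83 + 21.4²·0.94] + 149.201 = 945.091 + 149.201 = 1094.29.
Reliability = 1094.29 / 1227.17 = 0.892.

0.892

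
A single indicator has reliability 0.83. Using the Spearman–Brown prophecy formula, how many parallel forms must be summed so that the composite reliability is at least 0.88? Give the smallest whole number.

2

k ≥ ρ*(1−ρ₁)/(ρ₁(1−ρ*)) = 0.88·0.17 / (0.83·0.12) = 1.502.
Smallest integer k = 2.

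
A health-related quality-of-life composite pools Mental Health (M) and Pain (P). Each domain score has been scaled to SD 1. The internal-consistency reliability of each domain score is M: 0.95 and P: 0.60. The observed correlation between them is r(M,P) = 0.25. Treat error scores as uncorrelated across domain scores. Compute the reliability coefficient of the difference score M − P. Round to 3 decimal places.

0.700

Var(M−P) = 1 + 1 − 2·0.25 = 2 − 0.5 = 1.5.
With uncorrelated errors the cross-covariances are all true-score covariance, so they carry over unchanged; only the diagonal terms shrink to ρᵢσᵢ².
True-score variance = [0.95 + 0.60] − 0.5 = 1.55 − 0.5 = 1.05.
Reliability = 1.05 / 1.5 = 0.700.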